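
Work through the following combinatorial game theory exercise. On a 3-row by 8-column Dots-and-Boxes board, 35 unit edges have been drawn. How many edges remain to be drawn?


Grid: 3 x 8 boxes, i.e. 4 rows and 9 columns of dots.
Horizontal edges: (rows + 1) * cols = 4 * 8 = 32
Vertical edges: rows * (cols + 1) = 3 * 9 = 27
Total edges: 32 + 27 = 59
Edges drawn: 35
Remaining: 59 - 35 = 24

24


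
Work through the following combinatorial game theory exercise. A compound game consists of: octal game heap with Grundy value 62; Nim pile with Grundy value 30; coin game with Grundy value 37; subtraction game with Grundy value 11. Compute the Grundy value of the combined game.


By the Sprague-Grundy theorem, the Grundy value of a sum of games is the XOR of individual Grundy values.
octal game heap: Grundy value = 62. Running XOR: 0 XOR 62 = 62
Nim pile: Grundy value = 30. Running XOR: 62 XOR 30 = 32
coin game: Grundy value = 37. Running XOR: 32 XOR 37 = 5
subtraction game: Grundy value = 11. Running XOR: 5 XOR 11 = 14
The combined Grundy value is 14.

14


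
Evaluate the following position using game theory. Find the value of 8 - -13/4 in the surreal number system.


x = 8, y = -13/4
Converting to common denominator: 4
x = 32/4, y = -13/4
x - y = 8 - -13/4 = 45/4

45/4


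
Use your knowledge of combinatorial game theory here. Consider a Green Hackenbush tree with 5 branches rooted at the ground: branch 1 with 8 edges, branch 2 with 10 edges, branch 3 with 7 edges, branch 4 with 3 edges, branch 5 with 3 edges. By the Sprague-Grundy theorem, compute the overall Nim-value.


The tree has 5 branches from the ground vertex.
In Green Hackenbush, the Nim-value of a simple path of length k is k.
Branch 1: length 8, Nim-value = 8
Branch 2: length 10, Nim-value = 10
Branch 3: length 7, Nim-value = 7
Branch 4: length 3, Nim-value = 3
Branch 5: length 3, Nim-value = 3
Total Nim-value = XOR of all branch values:
0 XOR 8 = 8
8 XOR 10 = 2
2 XOR 7 = 5
5 XOR 3 = 6
6 XOR 3 = 5
Nim-value of the tree = 5

5


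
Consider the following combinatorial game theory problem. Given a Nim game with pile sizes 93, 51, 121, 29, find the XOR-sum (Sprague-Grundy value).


We need the XOR (exclusive or) of all pile sizes.
After XOR-ing pile 1 (size 93): 0 XOR 93 = 93
After XOR-ing pile 2 (size 51): 93 XOR 51 = 110
After XOR-ing pile 3 (size 121): 110 XOR 121 = 23
After XOR-ing pile 4 (size 29): 23 XOR 29 = 10
The Nim-value of this position is 10.

10


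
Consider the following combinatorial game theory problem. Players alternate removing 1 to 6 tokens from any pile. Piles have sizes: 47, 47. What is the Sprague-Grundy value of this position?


Subtraction set: {1, 2, 3, 4, 5, 6}
For this subtraction set, G(n) = n mod 7 (period = max + 1 = 7).
Pile 1 (size 47): G(47) = 47 mod 7 = 5
Pile 2 (size 47): G(47) = 47 mod 7 = 5
Total Grundy value = XOR of all: 5 XOR 5 = 0

0


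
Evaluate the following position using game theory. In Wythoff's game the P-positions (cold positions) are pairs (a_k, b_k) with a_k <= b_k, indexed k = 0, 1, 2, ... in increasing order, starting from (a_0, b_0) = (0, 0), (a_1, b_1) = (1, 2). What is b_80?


By Wythoff's theorem, a_k = floor(k * phi) and b_k = floor(k * phi^2) = a_k + k, where phi = (1 + sqrt(5))/2 is the golden ratio.
phi = (1 + sqrt(5))/2 = 1.618034
phi^2 = phi + 1 = 2.618034
k = 80
k * phi^2 = 80 * 2.618034 = 209.442719
b_80 = floor(k * phi^2) = 209 (check: a_80 + k = 129 + 80 = 209)

209


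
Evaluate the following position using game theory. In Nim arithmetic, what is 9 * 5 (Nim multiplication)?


Nim multiplication is bilinear over XOR: (u XOR v) * w = (u*w) XOR (v*w).
So we split each operand into its bit components and XOR the pairwise Nim products.
9 = 1 + 8 (as XOR of powers of 2).
5 = 1 + 4 (as XOR of powers of 2).
Using the standard Nim-product table on single bits:
  2*2 = 3,   2*4 = 8,   2*8 = 12,
  4*4 = 6,   4*8 = 11,  8*8 = 13,
and  1*x = x (identity), k*l = l*k (commutative).
Pairwise Nim products:
  1 * 1 = 1
  1 * 4 = 4
  8 * 1 = 8
  8 * 4 = 11
XOR them: 1 XOR 4 XOR 8 XOR 11 = 6.
Result: 9 * 5 = 6 (in Nim).

6


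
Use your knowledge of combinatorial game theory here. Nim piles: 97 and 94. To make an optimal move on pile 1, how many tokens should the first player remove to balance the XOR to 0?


Piles: 97 and 94
Current XOR: 97 XOR 94 = 63 (non-zero, so this is an N-position).
To make the XOR zero, we need to find a move that balances the piles.
For pile 1 (size 97): target = 97 XOR 63 = 94
We reduce pile 1 from 97 to 94.
Tokens removed: 97 - 94 = 3
Verification: 94 XOR 94 = 0

3


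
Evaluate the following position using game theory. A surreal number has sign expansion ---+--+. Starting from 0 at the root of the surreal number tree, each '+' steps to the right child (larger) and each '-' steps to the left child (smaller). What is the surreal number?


Sign expansion: ---+--+
Rule: track bounds (lo, hi), initially (-inf, +inf). On '+', the current value becomes lo and we move to the simplest number in (value, hi): value + 1 if hi = +inf, otherwise the midpoint (value + hi)/2. On '-', the current value becomes hi and we move to value - 1 if lo = -inf, otherwise the midpoint (lo + value)/2.
Start at 0.
Step 1: sign = -, move left. Bounds: (-inf, 0). Value = -1
Step 2: sign = -, move left. Bounds: (-inf, -1). Value = -2
Step 3: sign = -, move left. Bounds: (-inf, -2). Value = -3
Step 4: sign = +, move right. Bounds: (-3, -2). Value = -5/2
Step 5: sign = -, move left. Bounds: (-3, -5/2). Value = -11/4
Step 6: sign = -, move left. Bounds: (-3, -11/4). Value = -23/8
Step 7: sign = +, move right. Bounds: (-23/8, -11/4). Value = -45/16
The surreal number with sign expansion ---+--+ is -45/16.

-45/16


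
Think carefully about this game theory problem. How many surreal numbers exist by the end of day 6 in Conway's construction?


Day 0: {|} = 0 is born. Count = 1.
Day n: the number of surreal numbers born by day n is 2^(n+1) - 1.
By day 0: 2^1 - 1 = 1
By day 1: 2^2 - 1 = 3
By day 2: 2^3 - 1 = 7
By day 3: 2^4 - 1 = 15
By day 4: 2^5 - 1 = 31
By day 5: 2^6 - 1 = 63
By day 6: 2^7 - 1 = 127
By day 6: 127 surreal numbers.

127


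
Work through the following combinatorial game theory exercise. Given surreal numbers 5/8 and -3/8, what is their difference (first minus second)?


x = 5/8, y = -3/8
Converting to common denominator: 8
x = 5/8, y = -3/8
x - y = 5/8 - -3/8 = 1

1


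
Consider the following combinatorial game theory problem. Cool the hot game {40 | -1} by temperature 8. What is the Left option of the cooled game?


Original game: {40 | -1} (a switch {a | b} with a > b).
Cooling by t (for t below the temperature (a - b)/2 = 41/2) taxes each move by t: {a | b} cooled by t is {a - t | b + t}.
Cooling amount: t = 8
Cooled Left option: 40 - 8 = 32
Cooled Right option: -1 + 8 = 7
Cooled game: {32 | 7}
Left option = 32

32


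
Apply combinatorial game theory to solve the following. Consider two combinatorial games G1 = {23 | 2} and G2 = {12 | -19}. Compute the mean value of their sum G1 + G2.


G1 = {23 | 2}, G2 = {12 | -19}
Each is a switch {a | b} with numbers a > b; its mean value is (a + b)/2, and mean value is additive over game sums: m(G1 + G2) = m(G1) + m(G2).
Mean of G1 = (23 + (2))/2 = 25/2 = 25/2
Mean of G2 = (12 + (-19))/2 = -7/2 = -7/2
Mean of G1 + G2 = 25/2 + -7/2 = 9

9


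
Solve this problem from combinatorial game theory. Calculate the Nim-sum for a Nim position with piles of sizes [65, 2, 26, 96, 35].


We need the XOR (exclusive or) of all pile sizes.
After XOR-ing pile 1 (size 65): 0 XOR 65 = 65
After XOR-ing pile 2 (size 2): 65 XOR 2 = 67
After XOR-ing pile 3 (size 26): 67 XOR 26 = 89
After XOR-ing pile 4 (size 96): 89 XOR 96 = 57
After XOR-ing pile 5 (size 35): 57 XOR 35 = 26
The Nim-value of this position is 26.

26


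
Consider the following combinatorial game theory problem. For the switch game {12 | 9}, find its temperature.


The game is {12 | 9}, a switch {a | b} with numbers a > b.
Cooling {a | b} by t gives {a - t | b + t}, which stops being hot when a - t = b + t, i.e. at t = (a - b)/2. So the temperature of a switch is (a - b)/2.
Temperature = (Left option - Right option) / 2
= (12 - (9)) / 2
= 3 / 2
= 3/2

3/2


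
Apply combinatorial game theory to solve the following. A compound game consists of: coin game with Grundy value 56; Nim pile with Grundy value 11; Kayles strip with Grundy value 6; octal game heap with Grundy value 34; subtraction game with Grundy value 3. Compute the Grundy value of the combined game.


By the Sprague-Grundy theorem, the Grundy value of a sum of games is the XOR of individual Grundy values.
coin game: Grundy value = 56. Running XOR: 0 XOR 56 = 56
Nim pile: Grundy value = 11. Running XOR: 56 XOR 11 = 51
Kayles strip: Grundy value = 6. Running XOR: 51 XOR 6 = 53
octal game heap: Grundy value = 34. Running XOR: 53 XOR 34 = 23
subtraction game: Grundy value = 3. Running XOR: 23 XOR 3 = 20
The combined Grundy value is 20.

20


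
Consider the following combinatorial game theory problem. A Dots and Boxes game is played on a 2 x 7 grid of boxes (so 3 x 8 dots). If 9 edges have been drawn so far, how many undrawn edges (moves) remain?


Grid: 2 x 7 boxes, i.e. 3 rows and 8 columns of dots.
Horizontal edges: (rows + 1) * cols = 3 * 7 = 21
Vertical edges: rows * (cols + 1) = 2 * 8 = 16
Total edges: 21 + 16 = 37
Edges drawn: 9
Remaining: 37 - 9 = 28

28


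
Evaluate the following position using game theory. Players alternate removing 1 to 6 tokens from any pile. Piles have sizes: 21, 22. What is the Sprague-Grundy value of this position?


Subtraction set: {1, 2, 3, 4, 5, 6}
For this subtraction set, G(n) = n mod 7 (period = max + 1 = 7).
Pile 1 (size 21): G(21) = 21 mod 7 = 0
Pile 2 (size 22): G(22) = 22 mod 7 = 1
Total Grundy value = XOR of all: 0 XOR 1 = 1

1


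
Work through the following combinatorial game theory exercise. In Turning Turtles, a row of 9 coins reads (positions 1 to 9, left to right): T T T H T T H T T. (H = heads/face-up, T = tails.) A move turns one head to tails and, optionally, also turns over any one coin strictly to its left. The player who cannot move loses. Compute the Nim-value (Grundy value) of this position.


Coins: T T T H T T H T T
Key fact: a single head at position k behaves exactly like a Nim heap of size k (turning it to T and optionally flipping a coin at j < k corresponds to moving the heap from k to j, or to 0), and heads combine as a disjunctive sum (two heads at the same place would cancel, matching j XOR j = 0). So the Nim-value is the XOR of the 1-indexed positions of the heads.
Face-up positions (1-indexed): [4, 7]
XOR 0 with 4: 0 XOR 4 = 4
XOR 4 with 7: 4 XOR 7 = 3
Nim-value = 3

3


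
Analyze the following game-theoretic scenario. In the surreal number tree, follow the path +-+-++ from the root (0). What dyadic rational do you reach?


Sign expansion: +-+-++
Rule: track bounds (lo, hi), initially (-inf, +inf). On '+', the current value becomes lo and we move to the simplest number in (value, hi): value + 1 if hi = +inf, otherwise the midpoint (value + hi)/2. On '-', the current value becomes hi and we move to value - 1 if lo = -inf, otherwise the midpoint (lo + value)/2.
Start at 0.
Step 1: sign = +, move right. Bounds: (0, +inf). Value = 1
Step 2: sign = -, move left. Bounds: (0, 1). Value = 1/2
Step 3: sign = +, move right. Bounds: (1/2, 1). Value = 3/4
Step 4: sign = -, move left. Bounds: (1/2, 3/4). Value = 5/8
Step 5: sign = +, move right. Bounds: (5/8, 3/4). Value = 11/16
Step 6: sign = +, move right. Bounds: (11/16, 3/4). Value = 23/32
The surreal number with sign expansion +-+-++ is 23/32.

23/32


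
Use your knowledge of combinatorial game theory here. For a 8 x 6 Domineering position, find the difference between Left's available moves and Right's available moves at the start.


Board is 8 x 6 (rows x cols).
Left (vertical) placements: (rows-1) * cols = 7 * 6 = 42
Right (horizontal) placements: rows * (cols-1) = 8 * 5 = 40
Advantage = Left - Right = 42 - 40 = 2

2


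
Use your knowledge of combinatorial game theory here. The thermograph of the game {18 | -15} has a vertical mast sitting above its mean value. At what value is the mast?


Game = {18 | -15}, a switch {a | b} with numbers a > b.
Its thermograph has left wall a - t and right wall b + t, which meet at t = (a - b)/2, where both equal (a + b)/2. So the mast (mean value) is at (a + b)/2.
Mean = (18 + (-15))/2 = 3/2 = 3/2

3/2


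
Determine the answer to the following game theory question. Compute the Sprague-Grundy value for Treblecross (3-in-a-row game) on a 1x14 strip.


Treblecross: place X on empty cells; 3-in-a-row wins.
Playing within two cells of an existing X lets the opponent win at once, so sensible play treats the cells i-2..i+2 around each X as dead. The player left with no safe cell loses, so this is a normal-play take-away game on strips of safe cells.
Placing X at cell i (0-indexed) of a strip of k safe cells leaves independent strips of sizes max(0, i-2) and max(0, k-i-3). Hence G(k) = mex{ G(max(0,i-2)) XOR G(max(0,k-i-3)) : 0 <= i < k }, with G(0) = 0.
G(1): splits (0,0):0^0=0 -> mex({0}) = 1
G(2): splits (0,0):0^0=0 -> mex({0}) = 1
G(3): splits (0,0):0^0=0 -> mex({0}) = 1
G(4): splits (0,1):0^1=1 (0,0):0^0=0 -> mex({0, 1}) = 2
G(5): splits (0,2):0^1=1 (0,1):0^1=1 (0,0):0^0=0 -> mex({0, 1}) = 2
G(6) = mex({1}) = 0
G(7) = mex({0, 1, 2}) = 3
G(8) = mex({0, 1, 2}) = 3
G(9) = mex({0, 2}) = 1
G(10) = mex({0, 2, 3}) = 1
G(11) = mex({0, 3}) = 1
G(12) = mex({1, 3}) = 0
G(13) = mex({0, 1, 2, 3}) = 4
G(14) = mex({0, 1, 2}) = 3
Therefore G(14) = 3.

3


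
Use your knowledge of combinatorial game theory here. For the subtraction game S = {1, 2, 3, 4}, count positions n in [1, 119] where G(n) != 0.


Subtraction set S = {1, 2, 3, 4}, so G(n) = n mod 5.
G(n) = 0 when n is a multiple of 5.
Multiples of 5 in [1, 119]: 23
N-positions (nonzero Grundy) = 119 - 23 = 96

96


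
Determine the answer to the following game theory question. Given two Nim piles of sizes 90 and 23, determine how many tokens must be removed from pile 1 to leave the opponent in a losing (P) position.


Piles: 90 and 23
Current XOR: 90 XOR 23 = 77 (non-zero, so this is an N-position).
To make the XOR zero, we need to find a move that balances the piles.
For pile 1 (size 90): target = 90 XOR 77 = 23
We reduce pile 1 from 90 to 23.
Tokens removed: 90 - 23 = 67
Verification: 23 XOR 23 = 0

67


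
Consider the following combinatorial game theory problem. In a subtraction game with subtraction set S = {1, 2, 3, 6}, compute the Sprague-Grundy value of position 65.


The subtraction set is S = {1, 2, 3, 6}.
G(k) = mex{ G(k - s) : s in S, s <= k }. We compute iteratively: G(0) = 0.
G(1) = mex({0}) = 1
G(2) = mex({0, 1}) = 2
G(3) = mex({0, 1, 2}) = 3
G(4) = mex({1, 2, 3}) = 0
G(5) = mex({0, 2, 3}) = 1
G(6) = mex({0, 1, 3}) = 2
G(7) = mex({0, 1, 2}) = 3
G(8) = mex({1, 2, 3}) = 0
G(9) = mex({0, 2, 3}) = 1
Observe that G(4)..G(9) = 0, 1, 2, 3, 0, 1 repeats G(0)..G(5) = 0, 1, 2, 3, 0, 1.
For k >= max(S) = 6, G(k) is determined by the previous 6 values G(k-6)..G(k-1); a window of 6 consecutive values has recurred shifted by 4, so by induction G(k + 4) = G(k) for all k >= 0: the sequence is periodic from the start with period 4.
One period: G(0..3) = 0, 1, 2, 3.
65 mod 4 = 1, so G(65) = G(1) = 1.

1


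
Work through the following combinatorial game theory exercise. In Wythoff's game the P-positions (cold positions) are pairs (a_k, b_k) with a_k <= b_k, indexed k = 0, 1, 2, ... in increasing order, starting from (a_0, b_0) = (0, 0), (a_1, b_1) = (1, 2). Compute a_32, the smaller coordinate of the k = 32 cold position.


By Wythoff's theorem, a_k = floor(k * phi) and b_k = floor(k * phi^2) = a_k + k, where phi = (1 + sqrt(5))/2 is the golden ratio.
phi = (1 + sqrt(5))/2 = 1.618034
k = 32
k * phi = 32 * 1.618034 = 51.777088
a_32 = floor(k * phi) = 51

51


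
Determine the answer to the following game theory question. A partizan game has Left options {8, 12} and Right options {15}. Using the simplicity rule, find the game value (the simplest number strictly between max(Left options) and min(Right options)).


Left options: {8, 12}, max = 12
Right options: {15}, min = 15
All options are numbers and max(Left) < min(Right), so by the simplicity theorem the value is the simplest (earliest-born) number strictly between 12 and 15.
Integers 13 through 14 all lie strictly between 12 and 15.
Among integers, the simplest (lowest birthday = smallest |n|; 0 is born on day 0, +-n on day n) is 13.
No non-integer in the interval can be simpler: if x is a non-integer in the interval, then floor(x) or ceil(x) also lies in the interval (the interval contains an integer), and both are proper prefixes of x's sign expansion, i.e. born earlier. So the game value is 13.
Game value = 13

13


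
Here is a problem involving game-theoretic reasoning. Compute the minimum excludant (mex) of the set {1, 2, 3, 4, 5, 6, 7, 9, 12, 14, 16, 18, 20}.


Set = {1, 2, 3, 4, 5, 6, 7, 9, 12, 14, 16, 18, 20}
0 is NOT in the set. This is the mex.
mex = 0

0


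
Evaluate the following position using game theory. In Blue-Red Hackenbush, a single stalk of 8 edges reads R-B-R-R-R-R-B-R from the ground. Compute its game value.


Edges (from ground): R-B-R-R-R-R-B-R
By Berlekamp's sign-expansion rule, a Blue-Red Hackenbush stalk has the value of the surreal number whose sign sequence is the edge sequence with B -> + and R -> -.
Sign sequence: -+----+-
Trace the sign expansion in the surreal number tree, starting from 0:
Edge 1: R (sign -) -> bounds (-inf, 0), value = -1
Edge 2: B (sign +) -> bounds (-1, 0), value = -1/2
Edge 3: R (sign -) -> bounds (-1, -1/2), value = -3/4
Edge 4: R (sign -) -> bounds (-1, -3/4), value = -7/8
Edge 5: R (sign -) -> bounds (-1, -7/8), value = -15/16
Edge 6: R (sign -) -> bounds (-1, -15/16), value = -31/32
Edge 7: B (sign +) -> bounds (-31/32, -15/16), value = -61/64
Edge 8: R (sign -) -> bounds (-31/32, -61/64), value = -123/128
Game value = -123/128

-123/128


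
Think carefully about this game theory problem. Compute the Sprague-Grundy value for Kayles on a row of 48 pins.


Kayles: a move removes 1 or 2 adjacent pins from a contiguous row.
Removing pins from a row of k leaves two independent rows (a, b) with a + b = k - 1 (one pin) or a + b = k - 2 (two pins); an end removal gives a = 0.
By Sprague-Grundy, G(k) = mex{ G(a) XOR G(b) } over all these splits. G(0) = 0.
G(1): splits (0,0):0^0=0 -> mex({0}) = 1
G(2): splits (0,1):0^1=1 (0,0):0^0=0 -> mex({0, 1}) = 2
G(3): splits (0,2):0^2=2 (1,1):1^1=0 (0,1):0^1=1 -> mex({0, 1, 2}) = 3
G(4): splits (0,3):0^3=3 (1,2):1^2=3 (0,2):0^2=2 (1,1):1^1=0 -> mex({0, 2, 3}) = 1
G(5): splits (0,4):0^1=1 (1,3):1^3=2 (2,2):2^2=0 (0,3):0^3=3 (1,2):1^2=3 -> mex({0, 1, 2, 3}) = 4
G(6) = mex({0, 1, 2, 4}) = 3
G(7) = mex({0, 1, 3, 4, 5}) = 2
G(8) = mex({0, 2, 3, 5, 6}) = 1
G(9) = mex({0, 1, 2, 3, 6, 7}) = 4
G(10) = mex({0, 1, 3, 4, 5, 7}) = 2
G(11) = mex({0, 1, 2, 3, 4, 5}) = 6
G(12) = mex({0, 1, 2, 3, 5, 6, 7}) = 4
G(13) = mex({0, 2, 3, 4, 6, 7}) = 1
G(14) = mex({0, 1, 4, 5, 6, 7}) = 2
G(15) = mex({0, 1, 2, 3, 4, 5, 6}) = 7
G(16) = mex({0, 2, 3, 5, 6, 7}) = 1
G(17) = mex({0, 1, 2, 3, 5, 6, 7}) = 4
G(18) = mex({0, 1, 2, 4, 5, 6}) = 3
G(19) = mex({0, 1, 3, 4, 5, 7}) = 2
G(20) = mex({0, 2, 3, 4, 5, 6, 7}) = 1
G(21) = mex({0, 1, 2, 3, 5, 6, 7}) = 4
G(22) = mex({0, 1, 2, 3, 4, 5, 7}) = 6
G(23) = mex({0, 1, 2, 3, 4, 5, 6}) = 7
G(24) = mex({0, 1, 2, 3, 5, 6, 7}) = 4
G(25) = mex({0, 2, 3, 4, 6, 7}) = 1
G(26) = mex({0, 1, 3, 4, 5, 6, 7}) = 2
G(27) = mex({0, 1, 2, 3, 4, 5, 6, 7}) = 8
G(28) = mex({0, 1, 2, 3, 4, 6, 7, 8}) = 5
G(29) = mex({0, 1, 2, 3, 5, 6, 7, 8, 9}) = 4
G(30) = mex({0, 1, 2, 3, 4, 5, 6, 9, 10}) = 7
G(31) = mex({0, 1, 3, 4, 5, 7, 10, 11}) = 2
G(32) = mex({0, 2, 3, 4, 5, 6, 7, 9, 11}) = 1
G(33) = mex({0, 1, 2, 3, 4, 5, 6, 7, 9, 12}) = 8
G(34) = mex({0, 1, 2, 3, 4, 5, 7, 8, 11, 12}) = 6
G(35) = mex({0, 1, 2, 3, 4, 5, 6, 8, 9, 10, 11}) = 7
G(36) = mex({0, 1, 2, 3, 5, 6, 7, 9, 10}) = 4
G(37) = mex({0, 2, 3, 4, 6, 7, 9, 10, 11, 12}) = 1
G(38) = mex({0, 1, 3, 4, 5, 6, 7, 9, 10, 11, 12}) = 2
G(39) = mex({0, 1, 2, 4, 5, 6, 7, 9, 10, 12, 14}) = 3
G(40) = mex({0, 2, 3, 4, 6, 7, 11, 12, 14}) = 1
G(41) = mex({0, 1, 2, 3, 5, 6, 7, 9, 10, 11, 12}) = 4
G(42) = mex({0, 1, 2, 3, 4, 5, 6, 9, 10}) = 7
G(43) = mex({0, 1, 3, 4, 5, 7, 9, 10, 12, 15}) = 2
G(44) = mex({0, 2, 3, 4, 5, 6, 7, 9, 10, 12, 15}) = 1
G(45) = mex({0, 1, 2, 3, 4, 5, 6, 7, 9, 10, 12, 14}) = 8
G(46) = mex({0, 1, 3, 4, 5, 7, 8, 11, 12, 14}) = 2
G(47) = mex({0, 1, 2, 3, 4, 5, 6, 8, 9, 10, 11, 12}) = 7
G(48) = mex({0, 1, 2, 3, 5, 6, 7, 9, 10}) = 4
Therefore G(48) = 4.

4


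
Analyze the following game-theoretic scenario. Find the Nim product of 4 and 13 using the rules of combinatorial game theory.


Nim multiplication is bilinear over XOR: (u XOR v) * w = (u*w) XOR (v*w).
So we split each operand into its bit components and XOR the pairwise Nim products.
4 = 4 (as XOR of powers of 2).
13 = 1 + 4 + 8 (as XOR of powers of 2).
Using the standard Nim-product table on single bits:
  2*2 = 3,   2*4 = 8,   2*8 = 12,
  4*4 = 6,   4*8 = 11,  8*8 = 13,
and  1*x = x (identity), k*l = l*k (commutative).
Pairwise Nim products:
  4 * 1 = 4
  4 * 4 = 6
  4 * 8 = 11
XOR them: 4 XOR 6 XOR 11 = 9.
Result: 4 * 13 = 9 (in Nim).

9


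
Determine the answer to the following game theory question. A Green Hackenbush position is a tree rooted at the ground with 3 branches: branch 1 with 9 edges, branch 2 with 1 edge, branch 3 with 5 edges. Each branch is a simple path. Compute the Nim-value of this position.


The tree has 3 branches from the ground vertex.
In Green Hackenbush, the Nim-value of a simple path of length k is k.
Branch 1: length 9, Nim-value = 9
Branch 2: length 1, Nim-value = 1
Branch 3: length 5, Nim-value = 5
Total Nim-value = XOR of all branch values:
0 XOR 9 = 9
9 XOR 1 = 8
8 XOR 5 = 13
Nim-value of the tree = 13

13


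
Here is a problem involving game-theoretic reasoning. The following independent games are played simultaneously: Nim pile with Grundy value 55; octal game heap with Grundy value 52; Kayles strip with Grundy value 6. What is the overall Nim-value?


By the Sprague-Grundy theorem, the Grundy value of a sum of games is the XOR of individual Grundy values.
Nim pile: Grundy value = 55. Running XOR: 0 XOR 55 = 55
octal game heap: Grundy value = 52. Running XOR: 55 XOR 52 = 3
Kayles strip: Grundy value = 6. Running XOR: 3 XOR 6 = 5
The combined Grundy value is 5.

5


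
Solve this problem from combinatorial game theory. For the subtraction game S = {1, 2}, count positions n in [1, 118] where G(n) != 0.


Subtraction set S = {1, 2}, so G(n) = n mod 3.
G(n) = 0 when n is a multiple of 3.
Multiples of 3 in [1, 118]: 39
N-positions (nonzero Grundy) = 118 - 39 = 79

79


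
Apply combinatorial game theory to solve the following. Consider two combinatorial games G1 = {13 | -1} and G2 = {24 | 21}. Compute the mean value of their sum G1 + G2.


G1 = {13 | -1}, G2 = {24 | 21}
Each is a switch {a | b} with numbers a > b; its mean value is (a + b)/2, and mean value is additive over game sums: m(G1 + G2) = m(G1) + m(G2).
Mean of G1 = (13 + (-1))/2 = 12/2 = 6
Mean of G2 = (24 + (21))/2 = 45/2 = 45/2
Mean of G1 + G2 = 6 + 45/2 = 57/2

57/2


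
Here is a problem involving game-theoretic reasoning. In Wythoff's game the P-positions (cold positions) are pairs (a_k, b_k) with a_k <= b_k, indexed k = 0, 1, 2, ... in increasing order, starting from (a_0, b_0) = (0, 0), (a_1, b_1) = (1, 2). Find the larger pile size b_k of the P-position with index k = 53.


By Wythoff's theorem, a_k = floor(k * phi) and b_k = floor(k * phi^2) = a_k + k, where phi = (1 + sqrt(5))/2 is the golden ratio.
phi = (1 + sqrt(5))/2 = 1.618034
phi^2 = phi + 1 = 2.618034
k = 53
k * phi^2 = 53 * 2.618034 = 138.755801
b_53 = floor(k * phi^2) = 138 (check: a_53 + k = 85 + 53 = 138)

138


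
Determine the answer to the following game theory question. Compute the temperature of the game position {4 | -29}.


The game is {4 | -29}, a switch {a | b} with numbers a > b.
Cooling {a | b} by t gives {a - t | b + t}, which stops being hot when a - t = b + t, i.e. at t = (a - b)/2. So the temperature of a switch is (a - b)/2.
Temperature = (Left option - Right option) / 2
= (4 - (-29)) / 2
= 33 / 2
= 33/2

33/2


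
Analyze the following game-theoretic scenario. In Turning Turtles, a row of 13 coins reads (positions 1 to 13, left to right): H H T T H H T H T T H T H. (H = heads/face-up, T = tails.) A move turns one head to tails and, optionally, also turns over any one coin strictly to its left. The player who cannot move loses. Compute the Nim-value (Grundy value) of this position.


Coins: H H T T H H T H T T H T H
Key fact: a single head at position k behaves exactly like a Nim heap of size k (turning it to T and optionally flipping a coin at j < k corresponds to moving the heap from k to j, or to 0), and heads combine as a disjunctive sum (two heads at the same place would cancel, matching j XOR j = 0). So the Nim-value is the XOR of the 1-indexed positions of the heads.
Face-up positions (1-indexed): [1, 2, 5, 6, 8, 11, 13]
XOR 0 with 1: 0 XOR 1 = 1
XOR 1 with 2: 1 XOR 2 = 3
XOR 3 with 5: 3 XOR 5 = 6
XOR 6 with 6: 6 XOR 6 = 0
XOR 0 with 8: 0 XOR 8 = 8
XOR 8 with 11: 8 XOR 11 = 3
XOR 3 with 13: 3 XOR 13 = 14
Nim-value = 14

14


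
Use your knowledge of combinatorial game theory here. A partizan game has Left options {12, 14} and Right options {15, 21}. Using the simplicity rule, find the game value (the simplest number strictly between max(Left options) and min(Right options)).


Left options: {12, 14}, max = 14
Right options: {15, 21}, min = 15
All options are numbers and max(Left) < min(Right), so by the simplicity theorem the value is the simplest (earliest-born) number strictly between 14 and 15.
No integer lies strictly between 14 and 15, so the value is the dyadic rational m/2^k in the interval with the smallest k (then m odd); search k = 1, 2, ...:
Denominator 2: 29/2 lies strictly between 14 and 15 -- found.
The simplest number in the interval is 29/2.
Game value = 29/2

29/2


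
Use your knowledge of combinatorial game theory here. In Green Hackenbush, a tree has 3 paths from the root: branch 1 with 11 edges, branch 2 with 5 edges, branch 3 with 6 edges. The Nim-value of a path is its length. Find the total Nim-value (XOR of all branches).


The tree has 3 branches from the ground vertex.
In Green Hackenbush, the Nim-value of a simple path of length k is k.
Branch 1: length 11, Nim-value = 11
Branch 2: length 5, Nim-value = 5
Branch 3: length 6, Nim-value = 6
Total Nim-value = XOR of all branch values:
0 XOR 11 = 11
11 XOR 5 = 14
14 XOR 6 = 8
Nim-value of the tree = 8

8


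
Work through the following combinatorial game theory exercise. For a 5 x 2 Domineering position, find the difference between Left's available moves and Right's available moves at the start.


Board is 5 x 2 (rows x cols).
Left (vertical) placements: (rows-1) * cols = 4 * 2 = 8
Right (horizontal) placements: rows * (cols-1) = 5 * 1 = 5
Advantage = Left - Right = 8 - 5 = 3

3


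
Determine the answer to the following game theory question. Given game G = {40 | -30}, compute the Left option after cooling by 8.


Original game: {40 | -30} (a switch {a | b} with a > b).
Cooling by t (for t below the temperature (a - b)/2 = 35) taxes each move by t: {a | b} cooled by t is {a - t | b + t}.
Cooling amount: t = 8
Cooled Left option: 40 - 8 = 32
Cooled Right option: -30 + 8 = -22
Cooled game: {32 | -22}
Left option = 32

32


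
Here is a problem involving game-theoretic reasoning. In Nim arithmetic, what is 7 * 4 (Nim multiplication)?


Nim multiplication is bilinear over XOR: (u XOR v) * w = (u*w) XOR (v*w).
So we split each operand into its bit components and XOR the pairwise Nim products.
7 = 1 + 2 + 4 (as XOR of powers of 2).
4 = 4 (as XOR of powers of 2).
Using the standard Nim-product table on single bits:
  2*2 = 3,   2*4 = 8,   2*8 = 12,
  4*4 = 6,   4*8 = 11,  8*8 = 13,
and  1*x = x (identity), k*l = l*k (commutative).
Pairwise Nim products:
  1 * 4 = 4
  2 * 4 = 8
  4 * 4 = 6
XOR them: 4 XOR 8 XOR 6 = 10.
Result: 7 * 4 = 10 (in Nim).

10


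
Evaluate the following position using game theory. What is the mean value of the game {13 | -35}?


Game = {13 | -35}, a switch {a | b} with numbers a > b.
Its thermograph has left wall a - t and right wall b + t, which meet at t = (a - b)/2, where both equal (a + b)/2. So the mast (mean value) is at (a + b)/2.
Mean = (13 + (-35))/2 = -22/2 = -11

-11


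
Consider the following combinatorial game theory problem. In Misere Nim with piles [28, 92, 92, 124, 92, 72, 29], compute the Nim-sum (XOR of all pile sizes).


We need the XOR (exclusive or) of all pile sizes.
After XOR-ing pile 1 (size 28): 0 XOR 28 = 28
After XOR-ing pile 2 (size 92): 28 XOR 92 = 64
After XOR-ing pile 3 (size 92): 64 XOR 92 = 28
After XOR-ing pile 4 (size 124): 28 XOR 124 = 96
After XOR-ing pile 5 (size 92): 96 XOR 92 = 60
After XOR-ing pile 6 (size 72): 60 XOR 72 = 116
After XOR-ing pile 7 (size 29): 116 XOR 29 = 105
The Nim-value of this position is 105.

105


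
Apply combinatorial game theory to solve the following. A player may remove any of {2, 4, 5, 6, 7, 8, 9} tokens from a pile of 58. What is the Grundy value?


The subtraction set is S = {2, 4, 5, 6, 7, 8, 9}.
G(k) = mex{ G(k - s) : s in S, s <= k }. We compute iteratively: G(0) = 0.
G(1) = mex({}) = 0
G(2) = mex({0}) = 1
G(3) = mex({0}) = 1
G(4) = mex({0, 1}) = 2
G(5) = mex({0, 1}) = 2
G(6) = mex({0, 1, 2}) = 3
G(7) = mex({0, 1, 2}) = 3
G(8) = mex({0, 1, 2, 3}) = 4
G(9) = mex({0, 1, 2, 3}) = 4
G(10) = mex({0, 1, 2, 3, 4}) = 5
G(11) = mex({1, 2, 3, 4}) = 0
G(12) = mex({1, 2, 3, 4, 5}) = 0
G(13) = mex({0, 2, 3, 4}) = 1
G(14) = mex({0, 2, 3, 4, 5}) = 1
G(15) = mex({0, 1, 3, 4, 5}) = 2
G(16) = mex({0, 1, 3, 4, 5}) = 2
G(17) = mex({0, 1, 2, 4, 5}) = 3
G(18) = mex({0, 1, 2, 4, 5}) = 3
G(19) = mex({0, 1, 2, 3, 5}) = 4
Observe that G(11)..G(19) = 0, 0, 1, 1, 2, 2, 3, 3, 4 repeats G(0)..G(8) = 0, 0, 1, 1, 2, 2, 3, 3, 4.
For k >= max(S) = 9, G(k) is determined by the previous 9 values G(k-9)..G(k-1); a window of 9 consecutive values has recurred shifted by 11, so by induction G(k + 11) = G(k) for all k >= 0: the sequence is periodic from the start with period 11.
One period: G(0..10) = 0, 0, 1, 1, 2, 2, 3, 3, 4, 4, 5.
58 mod 11 = 3, so G(58) = G(3) = 1.

1


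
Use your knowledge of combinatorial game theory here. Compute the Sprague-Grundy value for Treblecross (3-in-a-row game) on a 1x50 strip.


Treblecross: place X on empty cells; 3-in-a-row wins.
Playing within two cells of an existing X lets the opponent win at once, so sensible play treats the cells i-2..i+2 around each X as dead. The player left with no safe cell loses, so this is a normal-play take-away game on strips of safe cells.
Placing X at cell i (0-indexed) of a strip of k safe cells leaves independent strips of sizes max(0, i-2) and max(0, k-i-3). Hence G(k) = mex{ G(max(0,i-2)) XOR G(max(0,k-i-3)) : 0 <= i < k }, with G(0) = 0.
G(1): splits (0,0):0^0=0 -> mex({0}) = 1
G(2): splits (0,0):0^0=0 -> mex({0}) = 1
G(3): splits (0,0):0^0=0 -> mex({0}) = 1
G(4): splits (0,1):0^1=1 (0,0):0^0=0 -> mex({0, 1}) = 2
G(5): splits (0,2):0^1=1 (0,1):0^1=1 (0,0):0^0=0 -> mex({0, 1}) = 2
G(6) = mex({1}) = 0
G(7) = mex({0, 1, 2}) = 3
G(8) = mex({0, 1, 2}) = 3
G(9) = mex({0, 2}) = 1
G(10) = mex({0, 2, 3}) = 1
G(11) = mex({0, 3}) = 1
G(12) = mex({1, 3}) = 0
G(13) = mex({0, 1, 2, 3}) = 4
G(14) = mex({0, 1, 2}) = 3
G(15) = mex({0, 1, 2}) = 3
G(16) = mex({0, 1, 2, 4}) = 3
G(17) = mex({0, 1, 3, 4}) = 2
G(18) = mex({0, 1, 3, 4}) = 2
G(19) = mex({0, 1, 3, 5}) = 2
G(20) = mex({0, 1, 2, 3, 5}) = 4
G(21) = mex({0, 1, 2, 3, 5}) = 4
G(22) = mex({1, 2, 6}) = 0
G(23) = mex({0, 1, 2, 3, 4, 6}) = 5
G(24) = mex({0, 1, 2, 3, 4}) = 5
G(25) = mex({0, 1, 3, 4, 7}) = 2
G(26) = mex({0, 1, 3, 4, 5, 7}) = 2
G(27) = mex({0, 1, 3, 5}) = 2
G(28) = mex({0, 1, 2, 5}) = 3
G(29) = mex({0, 1, 2, 4, 5, 6}) = 3
G(30) = mex({1, 2, 4, 6}) = 0
G(31) = mex({0, 1, 2, 3, 4, 6}) = 5
G(32) = mex({1, 2, 3, 4, 7}) = 0
G(33) = mex({0, 3, 7}) = 1
G(34) = mex({0, 2, 3, 5, 7}) = 1
G(35) = mex({0, 2, 3, 5, 6}) = 1
G(36) = mex({0, 1, 2, 5, 6}) = 3
G(37) = mex({0, 1, 2, 4, 5, 6}) = 3
G(38) = mex({0, 1, 2, 4}) = 3
G(39) = mex({0, 1, 2, 3, 4, 7}) = 5
G(40) = mex({0, 1, 2, 3, 4, 5, 7}) = 6
G(41) = mex({0, 1, 2, 3, 5, 7}) = 4
G(42) = mex({0, 1, 2, 3, 5, 6, 7}) = 4
G(43) = mex({0, 2, 3, 5, 6}) = 1
G(44) = mex({1, 2, 3, 4, 5, 6}) = 0
G(45) = mex({0, 1, 2, 3, 4, 6, 7}) = 5
G(46) = mex({0, 1, 2, 3, 4, 7}) = 5
G(47) = mex({0, 1, 2, 3, 4, 5, 7}) = 6
G(48) = mex({0, 1, 2, 3, 4, 5, 7}) = 6
G(49) = mex({0, 1, 3, 4, 5, 7}) = 2
G(50) = mex({0, 1, 2, 3, 4, 5, 6}) = 7
Therefore G(50) = 7.

7


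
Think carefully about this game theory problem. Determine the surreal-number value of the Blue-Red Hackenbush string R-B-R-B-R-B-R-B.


Edges (from ground): R-B-R-B-R-B-R-B
By Berlekamp's sign-expansion rule, a Blue-Red Hackenbush stalk has the value of the surreal number whose sign sequence is the edge sequence with B -> + and R -> -.
Sign sequence: -+-+-+-+
Trace the sign expansion in the surreal number tree, starting from 0:
Edge 1: R (sign -) -> bounds (-inf, 0), value = -1
Edge 2: B (sign +) -> bounds (-1, 0), value = -1/2
Edge 3: R (sign -) -> bounds (-1, -1/2), value = -3/4
Edge 4: B (sign +) -> bounds (-3/4, -1/2), value = -5/8
Edge 5: R (sign -) -> bounds (-3/4, -5/8), value = -11/16
Edge 6: B (sign +) -> bounds (-11/16, -5/8), value = -21/32
Edge 7: R (sign -) -> bounds (-11/16, -21/32), value = -43/64
Edge 8: B (sign +) -> bounds (-43/64, -21/32), value = -85/128
Game value = -85/128

-85/128


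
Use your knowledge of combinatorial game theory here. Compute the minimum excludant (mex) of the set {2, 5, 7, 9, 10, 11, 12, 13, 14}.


Set = {2, 5, 7, 9, 10, 11, 12, 13, 14}
0 is NOT in the set. This is the mex.
mex = 0

0


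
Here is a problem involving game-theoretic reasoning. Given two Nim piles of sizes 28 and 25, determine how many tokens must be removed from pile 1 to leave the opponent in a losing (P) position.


Piles: 28 and 25
Current XOR: 28 XOR 25 = 5 (non-zero, so this is an N-position).
To make the XOR zero, we need to find a move that balances the piles.
For pile 1 (size 28): target = 28 XOR 5 = 25
We reduce pile 1 from 28 to 25.
Tokens removed: 28 - 25 = 3
Verification: 25 XOR 25 = 0

3


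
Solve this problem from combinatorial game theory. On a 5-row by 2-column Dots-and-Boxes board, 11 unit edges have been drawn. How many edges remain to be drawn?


Grid: 5 x 2 boxes, i.e. 6 rows and 3 columns of dots.
Horizontal edges: (rows + 1) * cols = 6 * 2 = 12
Vertical edges: rows * (cols + 1) = 5 * 3 = 15
Total edges: 12 + 15 = 27
Edges drawn: 11
Remaining: 27 - 11 = 16

16


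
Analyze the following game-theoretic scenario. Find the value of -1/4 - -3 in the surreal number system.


x = -1/4, y = -3
Converting to common denominator: 4
x = -1/4, y = -12/4
x - y = -1/4 - -3 = 11/4

11/4


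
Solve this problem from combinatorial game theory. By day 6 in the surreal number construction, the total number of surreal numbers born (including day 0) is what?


Day 0: {|} = 0 is born. Count = 1.
Day n: the number of surreal numbers born by day n is 2^(n+1) - 1.
By day 0: 2^1 - 1 = 1
By day 1: 2^2 - 1 = 3
By day 2: 2^3 - 1 = 7
By day 3: 2^4 - 1 = 15
By day 4: 2^5 - 1 = 31
By day 5: 2^6 - 1 = 63
By day 6: 2^7 - 1 = 127
By day 6: 127 surreal numbers.

127


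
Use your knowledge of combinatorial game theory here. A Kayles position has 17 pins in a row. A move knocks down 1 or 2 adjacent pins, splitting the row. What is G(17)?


Kayles: a move removes 1 or 2 adjacent pins from a contiguous row.
Removing pins from a row of k leaves two independent rows (a, b) with a + b = k - 1 (one pin) or a + b = k - 2 (two pins); an end removal gives a = 0.
By Sprague-Grundy, G(k) = mex{ G(a) XOR G(b) } over all these splits. G(0) = 0.
G(1): splits (0,0):0^0=0 -> mex({0}) = 1
G(2): splits (0,1):0^1=1 (0,0):0^0=0 -> mex({0, 1}) = 2
G(3): splits (0,2):0^2=2 (1,1):1^1=0 (0,1):0^1=1 -> mex({0, 1, 2}) = 3
G(4): splits (0,3):0^3=3 (1,2):1^2=3 (0,2):0^2=2 (1,1):1^1=0 -> mex({0, 2, 3}) = 1
G(5): splits (0,4):0^1=1 (1,3):1^3=2 (2,2):2^2=0 (0,3):0^3=3 (1,2):1^2=3 -> mex({0, 1, 2, 3}) = 4
G(6) = mex({0, 1, 2, 4}) = 3
G(7) = mex({0, 1, 3, 4, 5}) = 2
G(8) = mex({0, 2, 3, 5, 6}) = 1
G(9) = mex({0, 1, 2, 3, 6, 7}) = 4
G(10) = mex({0, 1, 3, 4, 5, 7}) = 2
G(11) = mex({0, 1, 2, 3, 4, 5}) = 6
G(12) = mex({0, 1, 2, 3, 5, 6, 7}) = 4
G(13) = mex({0, 2, 3, 4, 6, 7}) = 1
G(14) = mex({0, 1, 4, 5, 6, 7}) = 2
G(15) = mex({0, 1, 2, 3, 4, 5, 6}) = 7
G(16) = mex({0, 2, 3, 5, 6, 7}) = 1
G(17) = mex({0, 1, 2, 3, 5, 6, 7}) = 4
Therefore G(17) = 4.

4


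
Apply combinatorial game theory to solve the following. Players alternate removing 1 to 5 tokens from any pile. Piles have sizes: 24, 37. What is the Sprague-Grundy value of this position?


Subtraction set: {1, 2, 3, 4, 5}
For this subtraction set, G(n) = n mod 6 (period = max + 1 = 6).
Pile 1 (size 24): G(24) = 24 mod 6 = 0
Pile 2 (size 37): G(37) = 37 mod 6 = 1
Total Grundy value = XOR of all: 0 XOR 1 = 1

1


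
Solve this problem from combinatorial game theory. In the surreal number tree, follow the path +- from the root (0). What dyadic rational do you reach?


Sign expansion: +-
Rule: track bounds (lo, hi), initially (-inf, +inf). On '+', the current value becomes lo and we move to the simplest number in (value, hi): value + 1 if hi = +inf, otherwise the midpoint (value + hi)/2. On '-', the current value becomes hi and we move to value - 1 if lo = -inf, otherwise the midpoint (lo + value)/2.
Start at 0.
Step 1: sign = +, move right. Bounds: (0, +inf). Value = 1
Step 2: sign = -, move left. Bounds: (0, 1). Value = 1/2
The surreal number with sign expansion +- is 1/2.

1/2


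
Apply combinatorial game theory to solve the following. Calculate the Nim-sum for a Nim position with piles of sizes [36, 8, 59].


We need the XOR (exclusive or) of all pile sizes.
After XOR-ing pile 1 (size 36): 0 XOR 36 = 36
After XOR-ing pile 2 (size 8): 36 XOR 8 = 44
After XOR-ing pile 3 (size 59): 44 XOR 59 = 23
The Nim-value of this position is 23.

23


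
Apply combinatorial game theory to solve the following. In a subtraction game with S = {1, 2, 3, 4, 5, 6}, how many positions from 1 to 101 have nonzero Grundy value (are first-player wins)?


Subtraction set S = {1, 2, 3, 4, 5, 6}, so G(n) = n mod 7.
G(n) = 0 when n is a multiple of 7.
Multiples of 7 in [1, 101]: 14
N-positions (nonzero Grundy) = 101 - 14 = 87

87


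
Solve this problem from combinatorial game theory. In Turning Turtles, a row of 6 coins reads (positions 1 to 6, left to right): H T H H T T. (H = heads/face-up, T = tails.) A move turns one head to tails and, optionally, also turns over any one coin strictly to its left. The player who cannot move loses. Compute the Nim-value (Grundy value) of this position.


Coins: H T H H T T
Key fact: a single head at position k behaves exactly like a Nim heap of size k (turning it to T and optionally flipping a coin at j < k corresponds to moving the heap from k to j, or to 0), and heads combine as a disjunctive sum (two heads at the same place would cancel, matching j XOR j = 0). So the Nim-value is the XOR of the 1-indexed positions of the heads.
Face-up positions (1-indexed): [1, 3, 4]
XOR 0 with 1: 0 XOR 1 = 1
XOR 1 with 3: 1 XOR 3 = 2
XOR 2 with 4: 2 XOR 4 = 6
Nim-value = 6

6


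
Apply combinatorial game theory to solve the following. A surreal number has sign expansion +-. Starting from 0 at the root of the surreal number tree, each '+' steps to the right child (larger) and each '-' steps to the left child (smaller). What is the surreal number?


Sign expansion: +-
Rule: track bounds (lo, hi), initially (-inf, +inf). On '+', the current value becomes lo and we move to the simplest number in (value, hi): value + 1 if hi = +inf, otherwise the midpoint (value + hi)/2. On '-', the current value becomes hi and we move to value - 1 if lo = -inf, otherwise the midpoint (lo + value)/2.
Start at 0.
Step 1: sign = +, move right. Bounds: (0, +inf). Value = 1
Step 2: sign = -, move left. Bounds: (0, 1). Value = 1/2
The surreal number with sign expansion +- is 1/2.

1/2
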